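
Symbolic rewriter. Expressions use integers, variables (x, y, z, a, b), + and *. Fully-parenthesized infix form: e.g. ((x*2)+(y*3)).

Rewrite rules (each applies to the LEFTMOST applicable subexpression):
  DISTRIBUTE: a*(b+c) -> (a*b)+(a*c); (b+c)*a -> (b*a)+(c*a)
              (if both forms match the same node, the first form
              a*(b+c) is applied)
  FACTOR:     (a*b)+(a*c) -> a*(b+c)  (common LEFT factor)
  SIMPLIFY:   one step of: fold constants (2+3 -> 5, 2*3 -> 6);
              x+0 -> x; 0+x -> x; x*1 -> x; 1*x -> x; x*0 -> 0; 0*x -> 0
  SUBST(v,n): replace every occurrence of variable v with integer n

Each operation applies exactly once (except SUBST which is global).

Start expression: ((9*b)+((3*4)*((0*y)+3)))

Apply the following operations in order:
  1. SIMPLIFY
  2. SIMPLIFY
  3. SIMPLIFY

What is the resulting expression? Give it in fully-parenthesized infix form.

Start: ((9*b)+((3*4)*((0*y)+3)))
Apply SIMPLIFY at RL (target: (3*4)): ((9*b)+((3*4)*((0*y)+3))) -> ((9*b)+(12*((0*y)+3)))
Apply SIMPLIFY at RRL (target: (0*y)): ((9*b)+(12*((0*y)+3))) -> ((9*b)+(12*(0+3)))
Apply SIMPLIFY at RR (target: (0+3)): ((9*b)+(12*(0+3))) -> ((9*b)+(12*3))

Answer: ((9*b)+(12*3))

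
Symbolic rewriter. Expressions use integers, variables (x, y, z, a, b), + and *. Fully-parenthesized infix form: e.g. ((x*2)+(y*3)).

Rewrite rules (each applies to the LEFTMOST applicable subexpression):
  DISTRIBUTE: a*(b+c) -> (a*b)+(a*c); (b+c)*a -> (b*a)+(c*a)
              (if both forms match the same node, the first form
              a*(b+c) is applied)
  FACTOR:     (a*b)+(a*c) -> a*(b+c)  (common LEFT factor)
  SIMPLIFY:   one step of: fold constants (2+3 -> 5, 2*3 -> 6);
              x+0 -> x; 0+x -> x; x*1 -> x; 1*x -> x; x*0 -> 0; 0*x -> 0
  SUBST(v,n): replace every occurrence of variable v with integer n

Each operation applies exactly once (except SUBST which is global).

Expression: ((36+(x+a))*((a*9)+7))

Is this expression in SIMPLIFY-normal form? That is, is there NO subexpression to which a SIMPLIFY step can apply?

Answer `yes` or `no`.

Expression: ((36+(x+a))*((a*9)+7))
Scanning for simplifiable subexpressions (pre-order)...
  at root: ((36+(x+a))*((a*9)+7)) (not simplifiable)
  at L: (36+(x+a)) (not simplifiable)
  at LR: (x+a) (not simplifiable)
  at R: ((a*9)+7) (not simplifiable)
  at RL: (a*9) (not simplifiable)
Result: no simplifiable subexpression found -> normal form.

Answer: yes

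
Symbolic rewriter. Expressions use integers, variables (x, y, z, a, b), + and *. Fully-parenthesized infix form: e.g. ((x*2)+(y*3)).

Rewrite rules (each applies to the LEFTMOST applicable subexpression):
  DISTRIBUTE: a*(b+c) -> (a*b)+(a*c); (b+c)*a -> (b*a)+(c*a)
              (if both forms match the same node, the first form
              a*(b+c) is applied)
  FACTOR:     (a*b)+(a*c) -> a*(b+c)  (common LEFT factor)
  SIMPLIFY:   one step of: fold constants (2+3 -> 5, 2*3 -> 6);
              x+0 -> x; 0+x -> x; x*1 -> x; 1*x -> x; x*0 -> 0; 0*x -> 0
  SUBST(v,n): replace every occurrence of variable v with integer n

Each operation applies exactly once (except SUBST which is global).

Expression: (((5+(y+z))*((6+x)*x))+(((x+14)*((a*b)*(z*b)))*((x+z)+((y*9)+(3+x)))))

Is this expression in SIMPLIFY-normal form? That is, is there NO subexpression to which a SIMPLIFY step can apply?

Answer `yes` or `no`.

Answer: yes

Derivation:
Expression: (((5+(y+z))*((6+x)*x))+(((x+14)*((a*b)*(z*b)))*((x+z)+((y*9)+(3+x)))))
Scanning for simplifiable subexpressions (pre-order)...
  at root: (((5+(y+z))*((6+x)*x))+(((x+14)*((a*b)*(z*b)))*((x+z)+((y*9)+(3+x))))) (not simplifiable)
  at L: ((5+(y+z))*((6+x)*x)) (not simplifiable)
  at LL: (5+(y+z)) (not simplifiable)
  at LLR: (y+z) (not simplifiable)
  at LR: ((6+x)*x) (not simplifiable)
  at LRL: (6+x) (not simplifiable)
  at R: (((x+14)*((a*b)*(z*b)))*((x+z)+((y*9)+(3+x)))) (not simplifiable)
  at RL: ((x+14)*((a*b)*(z*b))) (not simplifiable)
  at RLL: (x+14) (not simplifiable)
  at RLR: ((a*b)*(z*b)) (not simplifiable)
  at RLRL: (a*b) (not simplifiable)
  at RLRR: (z*b) (not simplifiable)
  at RR: ((x+z)+((y*9)+(3+x))) (not simplifiable)
  at RRL: (x+z) (not simplifiable)
  at RRR: ((y*9)+(3+x)) (not simplifiable)
  at RRRL: (y*9) (not simplifiable)
  at RRRR: (3+x) (not simplifiable)
Result: no simplifiable subexpression found -> normal form.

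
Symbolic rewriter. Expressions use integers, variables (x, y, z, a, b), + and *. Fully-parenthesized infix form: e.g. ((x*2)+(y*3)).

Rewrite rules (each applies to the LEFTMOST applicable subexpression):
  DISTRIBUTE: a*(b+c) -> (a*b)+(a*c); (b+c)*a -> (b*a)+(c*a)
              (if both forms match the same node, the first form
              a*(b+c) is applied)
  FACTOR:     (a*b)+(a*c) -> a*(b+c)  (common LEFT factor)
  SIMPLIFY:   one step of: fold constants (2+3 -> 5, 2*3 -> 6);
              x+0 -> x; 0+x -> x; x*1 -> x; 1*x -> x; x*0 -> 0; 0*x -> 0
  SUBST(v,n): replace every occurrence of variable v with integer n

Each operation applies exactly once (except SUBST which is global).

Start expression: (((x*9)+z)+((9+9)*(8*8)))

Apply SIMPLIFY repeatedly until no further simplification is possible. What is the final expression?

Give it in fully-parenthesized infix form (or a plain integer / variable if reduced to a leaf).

Answer: (((x*9)+z)+1152)

Derivation:
Start: (((x*9)+z)+((9+9)*(8*8)))
Step 1: at RL: (9+9) -> 18; overall: (((x*9)+z)+((9+9)*(8*8))) -> (((x*9)+z)+(18*(8*8)))
Step 2: at RR: (8*8) -> 64; overall: (((x*9)+z)+(18*(8*8))) -> (((x*9)+z)+(18*64))
Step 3: at R: (18*64) -> 1152; overall: (((x*9)+z)+(18*64)) -> (((x*9)+z)+1152)
Fixed point: (((x*9)+z)+1152)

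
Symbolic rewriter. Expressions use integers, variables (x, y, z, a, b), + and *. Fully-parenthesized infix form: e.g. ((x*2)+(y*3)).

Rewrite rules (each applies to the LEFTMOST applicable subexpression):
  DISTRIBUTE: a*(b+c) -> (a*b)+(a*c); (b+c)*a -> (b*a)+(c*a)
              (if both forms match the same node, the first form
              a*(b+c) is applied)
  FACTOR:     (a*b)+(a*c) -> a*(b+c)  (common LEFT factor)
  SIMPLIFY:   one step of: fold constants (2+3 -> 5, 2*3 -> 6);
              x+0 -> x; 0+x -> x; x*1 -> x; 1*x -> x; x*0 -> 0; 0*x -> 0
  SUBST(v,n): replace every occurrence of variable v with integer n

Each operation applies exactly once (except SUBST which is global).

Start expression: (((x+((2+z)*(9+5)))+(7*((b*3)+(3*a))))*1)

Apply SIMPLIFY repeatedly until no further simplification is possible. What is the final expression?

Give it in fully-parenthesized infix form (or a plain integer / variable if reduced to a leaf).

Start: (((x+((2+z)*(9+5)))+(7*((b*3)+(3*a))))*1)
Step 1: at root: (((x+((2+z)*(9+5)))+(7*((b*3)+(3*a))))*1) -> ((x+((2+z)*(9+5)))+(7*((b*3)+(3*a)))); overall: (((x+((2+z)*(9+5)))+(7*((b*3)+(3*a))))*1) -> ((x+((2+z)*(9+5)))+(7*((b*3)+(3*a))))
Step 2: at LRR: (9+5) -> 14; overall: ((x+((2+z)*(9+5)))+(7*((b*3)+(3*a)))) -> ((x+((2+z)*14))+(7*((b*3)+(3*a))))
Fixed point: ((x+((2+z)*14))+(7*((b*3)+(3*a))))

Answer: ((x+((2+z)*14))+(7*((b*3)+(3*a))))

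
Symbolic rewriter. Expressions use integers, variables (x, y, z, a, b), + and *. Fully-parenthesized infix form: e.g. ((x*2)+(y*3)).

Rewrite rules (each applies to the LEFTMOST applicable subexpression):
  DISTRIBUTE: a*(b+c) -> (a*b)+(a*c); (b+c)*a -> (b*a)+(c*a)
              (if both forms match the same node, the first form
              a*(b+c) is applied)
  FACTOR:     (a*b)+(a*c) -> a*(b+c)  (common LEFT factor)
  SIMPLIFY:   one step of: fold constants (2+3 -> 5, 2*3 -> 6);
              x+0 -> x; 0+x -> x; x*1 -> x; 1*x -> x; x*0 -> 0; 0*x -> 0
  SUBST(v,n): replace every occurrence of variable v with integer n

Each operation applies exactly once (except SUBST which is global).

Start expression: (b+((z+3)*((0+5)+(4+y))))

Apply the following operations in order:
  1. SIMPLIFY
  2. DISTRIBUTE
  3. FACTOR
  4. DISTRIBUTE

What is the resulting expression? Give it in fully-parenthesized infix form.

Answer: (b+(((z+3)*5)+((z+3)*(4+y))))

Derivation:
Start: (b+((z+3)*((0+5)+(4+y))))
Apply SIMPLIFY at RRL (target: (0+5)): (b+((z+3)*((0+5)+(4+y)))) -> (b+((z+3)*(5+(4+y))))
Apply DISTRIBUTE at R (target: ((z+3)*(5+(4+y)))): (b+((z+3)*(5+(4+y)))) -> (b+(((z+3)*5)+((z+3)*(4+y))))
Apply FACTOR at R (target: (((z+3)*5)+((z+3)*(4+y)))): (b+(((z+3)*5)+((z+3)*(4+y)))) -> (b+((z+3)*(5+(4+y))))
Apply DISTRIBUTE at R (target: ((z+3)*(5+(4+y)))): (b+((z+3)*(5+(4+y)))) -> (b+(((z+3)*5)+((z+3)*(4+y))))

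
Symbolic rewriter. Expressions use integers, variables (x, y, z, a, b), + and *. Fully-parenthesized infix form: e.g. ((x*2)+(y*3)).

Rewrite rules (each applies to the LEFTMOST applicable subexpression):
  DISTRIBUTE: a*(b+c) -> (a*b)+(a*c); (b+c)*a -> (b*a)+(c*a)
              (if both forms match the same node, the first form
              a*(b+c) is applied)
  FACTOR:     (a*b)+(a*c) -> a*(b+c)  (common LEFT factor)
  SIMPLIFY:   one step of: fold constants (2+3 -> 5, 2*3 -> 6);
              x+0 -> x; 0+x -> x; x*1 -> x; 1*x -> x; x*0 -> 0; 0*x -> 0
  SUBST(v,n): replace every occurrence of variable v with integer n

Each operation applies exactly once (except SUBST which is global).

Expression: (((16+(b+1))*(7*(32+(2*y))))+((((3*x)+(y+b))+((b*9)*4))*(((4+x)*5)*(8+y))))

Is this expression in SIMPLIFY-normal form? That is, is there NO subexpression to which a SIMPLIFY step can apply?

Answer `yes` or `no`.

Expression: (((16+(b+1))*(7*(32+(2*y))))+((((3*x)+(y+b))+((b*9)*4))*(((4+x)*5)*(8+y))))
Scanning for simplifiable subexpressions (pre-order)...
  at root: (((16+(b+1))*(7*(32+(2*y))))+((((3*x)+(y+b))+((b*9)*4))*(((4+x)*5)*(8+y)))) (not simplifiable)
  at L: ((16+(b+1))*(7*(32+(2*y)))) (not simplifiable)
  at LL: (16+(b+1)) (not simplifiable)
  at LLR: (b+1) (not simplifiable)
  at LR: (7*(32+(2*y))) (not simplifiable)
  at LRR: (32+(2*y)) (not simplifiable)
  at LRRR: (2*y) (not simplifiable)
  at R: ((((3*x)+(y+b))+((b*9)*4))*(((4+x)*5)*(8+y))) (not simplifiable)
  at RL: (((3*x)+(y+b))+((b*9)*4)) (not simplifiable)
  at RLL: ((3*x)+(y+b)) (not simplifiable)
  at RLLL: (3*x) (not simplifiable)
  at RLLR: (y+b) (not simplifiable)
  at RLR: ((b*9)*4) (not simplifiable)
  at RLRL: (b*9) (not simplifiable)
  at RR: (((4+x)*5)*(8+y)) (not simplifiable)
  at RRL: ((4+x)*5) (not simplifiable)
  at RRLL: (4+x) (not simplifiable)
  at RRR: (8+y) (not simplifiable)
Result: no simplifiable subexpression found -> normal form.

Answer: yes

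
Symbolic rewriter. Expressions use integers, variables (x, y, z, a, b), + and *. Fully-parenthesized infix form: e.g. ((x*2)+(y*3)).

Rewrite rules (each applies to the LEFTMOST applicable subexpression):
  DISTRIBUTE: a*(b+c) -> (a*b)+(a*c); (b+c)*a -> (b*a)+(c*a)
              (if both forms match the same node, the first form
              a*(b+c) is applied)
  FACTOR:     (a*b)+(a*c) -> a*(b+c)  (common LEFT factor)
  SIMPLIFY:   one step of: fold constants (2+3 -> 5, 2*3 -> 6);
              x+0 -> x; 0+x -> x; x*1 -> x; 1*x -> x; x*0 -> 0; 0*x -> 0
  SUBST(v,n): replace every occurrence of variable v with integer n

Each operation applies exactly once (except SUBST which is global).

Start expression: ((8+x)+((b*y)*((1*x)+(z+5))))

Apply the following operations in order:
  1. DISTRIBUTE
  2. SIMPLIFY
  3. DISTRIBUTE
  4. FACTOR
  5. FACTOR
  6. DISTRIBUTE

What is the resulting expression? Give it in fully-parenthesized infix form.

Start: ((8+x)+((b*y)*((1*x)+(z+5))))
Apply DISTRIBUTE at R (target: ((b*y)*((1*x)+(z+5)))): ((8+x)+((b*y)*((1*x)+(z+5)))) -> ((8+x)+(((b*y)*(1*x))+((b*y)*(z+5))))
Apply SIMPLIFY at RLR (target: (1*x)): ((8+x)+(((b*y)*(1*x))+((b*y)*(z+5)))) -> ((8+x)+(((b*y)*x)+((b*y)*(z+5))))
Apply DISTRIBUTE at RR (target: ((b*y)*(z+5))): ((8+x)+(((b*y)*x)+((b*y)*(z+5)))) -> ((8+x)+(((b*y)*x)+(((b*y)*z)+((b*y)*5))))
Apply FACTOR at RR (target: (((b*y)*z)+((b*y)*5))): ((8+x)+(((b*y)*x)+(((b*y)*z)+((b*y)*5)))) -> ((8+x)+(((b*y)*x)+((b*y)*(z+5))))
Apply FACTOR at R (target: (((b*y)*x)+((b*y)*(z+5)))): ((8+x)+(((b*y)*x)+((b*y)*(z+5)))) -> ((8+x)+((b*y)*(x+(z+5))))
Apply DISTRIBUTE at R (target: ((b*y)*(x+(z+5)))): ((8+x)+((b*y)*(x+(z+5)))) -> ((8+x)+(((b*y)*x)+((b*y)*(z+5))))

Answer: ((8+x)+(((b*y)*x)+((b*y)*(z+5))))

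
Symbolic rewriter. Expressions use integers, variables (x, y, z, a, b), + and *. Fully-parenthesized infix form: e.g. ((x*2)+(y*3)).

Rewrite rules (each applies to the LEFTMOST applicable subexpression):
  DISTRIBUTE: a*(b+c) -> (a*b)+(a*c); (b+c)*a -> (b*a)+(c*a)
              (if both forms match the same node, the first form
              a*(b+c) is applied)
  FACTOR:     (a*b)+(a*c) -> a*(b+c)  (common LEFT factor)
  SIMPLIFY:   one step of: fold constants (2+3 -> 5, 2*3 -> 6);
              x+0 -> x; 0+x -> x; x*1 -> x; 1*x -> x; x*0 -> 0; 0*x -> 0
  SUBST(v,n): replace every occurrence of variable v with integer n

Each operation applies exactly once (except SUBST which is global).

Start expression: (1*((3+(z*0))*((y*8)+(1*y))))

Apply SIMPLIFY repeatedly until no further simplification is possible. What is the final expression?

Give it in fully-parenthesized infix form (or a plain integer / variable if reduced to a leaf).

Answer: (3*((y*8)+y))

Derivation:
Start: (1*((3+(z*0))*((y*8)+(1*y))))
Step 1: at root: (1*((3+(z*0))*((y*8)+(1*y)))) -> ((3+(z*0))*((y*8)+(1*y))); overall: (1*((3+(z*0))*((y*8)+(1*y)))) -> ((3+(z*0))*((y*8)+(1*y)))
Step 2: at LR: (z*0) -> 0; overall: ((3+(z*0))*((y*8)+(1*y))) -> ((3+0)*((y*8)+(1*y)))
Step 3: at L: (3+0) -> 3; overall: ((3+0)*((y*8)+(1*y))) -> (3*((y*8)+(1*y)))
Step 4: at RR: (1*y) -> y; overall: (3*((y*8)+(1*y))) -> (3*((y*8)+y))
Fixed point: (3*((y*8)+y))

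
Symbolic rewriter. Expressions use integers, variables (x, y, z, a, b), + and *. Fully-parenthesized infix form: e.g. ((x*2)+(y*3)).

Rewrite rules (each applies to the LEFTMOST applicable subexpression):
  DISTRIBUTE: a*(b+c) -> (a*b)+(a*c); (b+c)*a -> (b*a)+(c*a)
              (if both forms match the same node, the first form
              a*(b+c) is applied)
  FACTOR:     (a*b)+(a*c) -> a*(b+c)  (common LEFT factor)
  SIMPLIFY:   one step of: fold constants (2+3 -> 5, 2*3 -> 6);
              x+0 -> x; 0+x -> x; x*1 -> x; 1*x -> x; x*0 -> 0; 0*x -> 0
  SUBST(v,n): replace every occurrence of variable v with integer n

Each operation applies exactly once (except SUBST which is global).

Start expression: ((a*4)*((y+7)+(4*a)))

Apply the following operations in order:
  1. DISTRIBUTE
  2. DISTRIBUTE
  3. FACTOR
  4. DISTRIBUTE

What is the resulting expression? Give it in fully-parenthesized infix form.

Start: ((a*4)*((y+7)+(4*a)))
Apply DISTRIBUTE at root (target: ((a*4)*((y+7)+(4*a)))): ((a*4)*((y+7)+(4*a))) -> (((a*4)*(y+7))+((a*4)*(4*a)))
Apply DISTRIBUTE at L (target: ((a*4)*(y+7))): (((a*4)*(y+7))+((a*4)*(4*a))) -> ((((a*4)*y)+((a*4)*7))+((a*4)*(4*a)))
Apply FACTOR at L (target: (((a*4)*y)+((a*4)*7))): ((((a*4)*y)+((a*4)*7))+((a*4)*(4*a))) -> (((a*4)*(y+7))+((a*4)*(4*a)))
Apply DISTRIBUTE at L (target: ((a*4)*(y+7))): (((a*4)*(y+7))+((a*4)*(4*a))) -> ((((a*4)*y)+((a*4)*7))+((a*4)*(4*a)))

Answer: ((((a*4)*y)+((a*4)*7))+((a*4)*(4*a)))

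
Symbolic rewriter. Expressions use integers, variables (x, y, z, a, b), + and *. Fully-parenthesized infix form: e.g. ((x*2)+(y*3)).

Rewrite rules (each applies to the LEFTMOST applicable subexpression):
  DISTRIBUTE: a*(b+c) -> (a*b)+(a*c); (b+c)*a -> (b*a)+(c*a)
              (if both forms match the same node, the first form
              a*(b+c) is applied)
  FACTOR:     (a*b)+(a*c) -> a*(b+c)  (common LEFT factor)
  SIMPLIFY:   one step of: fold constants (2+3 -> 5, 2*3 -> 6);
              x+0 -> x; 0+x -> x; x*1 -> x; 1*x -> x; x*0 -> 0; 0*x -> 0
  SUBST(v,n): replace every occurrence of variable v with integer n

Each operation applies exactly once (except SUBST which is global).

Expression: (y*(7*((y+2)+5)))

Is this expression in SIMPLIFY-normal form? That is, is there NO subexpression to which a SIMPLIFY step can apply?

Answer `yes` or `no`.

Expression: (y*(7*((y+2)+5)))
Scanning for simplifiable subexpressions (pre-order)...
  at root: (y*(7*((y+2)+5))) (not simplifiable)
  at R: (7*((y+2)+5)) (not simplifiable)
  at RR: ((y+2)+5) (not simplifiable)
  at RRL: (y+2) (not simplifiable)
Result: no simplifiable subexpression found -> normal form.

Answer: yes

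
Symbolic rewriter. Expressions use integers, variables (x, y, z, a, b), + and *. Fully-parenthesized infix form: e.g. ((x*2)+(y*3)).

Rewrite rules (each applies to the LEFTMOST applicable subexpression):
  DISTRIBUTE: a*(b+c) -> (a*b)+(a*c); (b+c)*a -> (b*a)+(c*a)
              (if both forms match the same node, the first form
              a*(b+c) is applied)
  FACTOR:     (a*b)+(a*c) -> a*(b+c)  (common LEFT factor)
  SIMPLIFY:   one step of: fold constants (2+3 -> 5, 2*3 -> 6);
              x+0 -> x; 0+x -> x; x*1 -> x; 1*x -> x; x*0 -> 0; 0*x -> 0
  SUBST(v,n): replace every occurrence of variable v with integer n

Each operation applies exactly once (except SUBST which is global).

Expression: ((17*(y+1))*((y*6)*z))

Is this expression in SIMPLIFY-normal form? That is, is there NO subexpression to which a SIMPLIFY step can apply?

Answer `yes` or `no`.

Answer: yes

Derivation:
Expression: ((17*(y+1))*((y*6)*z))
Scanning for simplifiable subexpressions (pre-order)...
  at root: ((17*(y+1))*((y*6)*z)) (not simplifiable)
  at L: (17*(y+1)) (not simplifiable)
  at LR: (y+1) (not simplifiable)
  at R: ((y*6)*z) (not simplifiable)
  at RL: (y*6) (not simplifiable)
Result: no simplifiable subexpression found -> normal form.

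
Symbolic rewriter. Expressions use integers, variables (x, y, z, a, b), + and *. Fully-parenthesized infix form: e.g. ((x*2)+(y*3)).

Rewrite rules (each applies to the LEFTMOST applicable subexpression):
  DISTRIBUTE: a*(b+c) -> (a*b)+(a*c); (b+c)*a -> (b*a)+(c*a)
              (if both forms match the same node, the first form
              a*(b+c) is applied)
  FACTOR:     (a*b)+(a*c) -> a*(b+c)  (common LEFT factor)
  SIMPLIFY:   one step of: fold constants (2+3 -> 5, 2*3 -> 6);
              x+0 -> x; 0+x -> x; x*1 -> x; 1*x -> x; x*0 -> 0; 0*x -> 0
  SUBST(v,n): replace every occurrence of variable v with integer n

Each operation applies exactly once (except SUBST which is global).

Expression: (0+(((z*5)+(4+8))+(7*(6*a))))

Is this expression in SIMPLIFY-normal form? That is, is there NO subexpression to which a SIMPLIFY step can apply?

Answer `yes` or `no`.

Answer: no

Derivation:
Expression: (0+(((z*5)+(4+8))+(7*(6*a))))
Scanning for simplifiable subexpressions (pre-order)...
  at root: (0+(((z*5)+(4+8))+(7*(6*a)))) (SIMPLIFIABLE)
  at R: (((z*5)+(4+8))+(7*(6*a))) (not simplifiable)
  at RL: ((z*5)+(4+8)) (not simplifiable)
  at RLL: (z*5) (not simplifiable)
  at RLR: (4+8) (SIMPLIFIABLE)
  at RR: (7*(6*a)) (not simplifiable)
  at RRR: (6*a) (not simplifiable)
Found simplifiable subexpr at path root: (0+(((z*5)+(4+8))+(7*(6*a))))
One SIMPLIFY step would give: (((z*5)+(4+8))+(7*(6*a)))
-> NOT in normal form.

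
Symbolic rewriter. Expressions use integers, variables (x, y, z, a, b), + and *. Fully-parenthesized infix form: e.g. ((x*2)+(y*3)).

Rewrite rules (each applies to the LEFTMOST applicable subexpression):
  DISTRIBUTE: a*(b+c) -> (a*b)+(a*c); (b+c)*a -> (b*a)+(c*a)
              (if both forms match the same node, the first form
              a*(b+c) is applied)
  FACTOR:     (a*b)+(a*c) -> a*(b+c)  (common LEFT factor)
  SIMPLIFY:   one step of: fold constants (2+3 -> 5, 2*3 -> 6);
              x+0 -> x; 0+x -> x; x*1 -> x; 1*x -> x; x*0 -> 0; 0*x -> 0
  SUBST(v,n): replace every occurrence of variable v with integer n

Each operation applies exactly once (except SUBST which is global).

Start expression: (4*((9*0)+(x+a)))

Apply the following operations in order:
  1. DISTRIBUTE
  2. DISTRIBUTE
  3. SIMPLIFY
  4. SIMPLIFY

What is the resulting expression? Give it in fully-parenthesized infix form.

Start: (4*((9*0)+(x+a)))
Apply DISTRIBUTE at root (target: (4*((9*0)+(x+a)))): (4*((9*0)+(x+a))) -> ((4*(9*0))+(4*(x+a)))
Apply DISTRIBUTE at R (target: (4*(x+a))): ((4*(9*0))+(4*(x+a))) -> ((4*(9*0))+((4*x)+(4*a)))
Apply SIMPLIFY at LR (target: (9*0)): ((4*(9*0))+((4*x)+(4*a))) -> ((4*0)+((4*x)+(4*a)))
Apply SIMPLIFY at L (target: (4*0)): ((4*0)+((4*x)+(4*a))) -> (0+((4*x)+(4*a)))

Answer: (0+((4*x)+(4*a)))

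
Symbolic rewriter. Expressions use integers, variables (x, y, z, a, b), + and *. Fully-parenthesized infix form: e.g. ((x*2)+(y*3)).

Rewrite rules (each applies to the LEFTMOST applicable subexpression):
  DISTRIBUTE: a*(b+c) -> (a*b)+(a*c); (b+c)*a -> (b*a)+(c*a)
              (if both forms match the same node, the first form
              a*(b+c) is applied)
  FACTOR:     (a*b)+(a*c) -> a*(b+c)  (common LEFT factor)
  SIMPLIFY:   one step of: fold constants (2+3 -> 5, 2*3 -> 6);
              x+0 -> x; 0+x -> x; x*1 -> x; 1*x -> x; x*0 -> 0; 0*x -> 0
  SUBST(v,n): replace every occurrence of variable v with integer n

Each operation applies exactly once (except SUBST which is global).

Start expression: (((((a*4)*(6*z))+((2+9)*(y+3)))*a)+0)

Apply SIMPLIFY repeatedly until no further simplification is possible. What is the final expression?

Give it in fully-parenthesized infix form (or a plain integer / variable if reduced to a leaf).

Start: (((((a*4)*(6*z))+((2+9)*(y+3)))*a)+0)
Step 1: at root: (((((a*4)*(6*z))+((2+9)*(y+3)))*a)+0) -> ((((a*4)*(6*z))+((2+9)*(y+3)))*a); overall: (((((a*4)*(6*z))+((2+9)*(y+3)))*a)+0) -> ((((a*4)*(6*z))+((2+9)*(y+3)))*a)
Step 2: at LRL: (2+9) -> 11; overall: ((((a*4)*(6*z))+((2+9)*(y+3)))*a) -> ((((a*4)*(6*z))+(11*(y+3)))*a)
Fixed point: ((((a*4)*(6*z))+(11*(y+3)))*a)

Answer: ((((a*4)*(6*z))+(11*(y+3)))*a)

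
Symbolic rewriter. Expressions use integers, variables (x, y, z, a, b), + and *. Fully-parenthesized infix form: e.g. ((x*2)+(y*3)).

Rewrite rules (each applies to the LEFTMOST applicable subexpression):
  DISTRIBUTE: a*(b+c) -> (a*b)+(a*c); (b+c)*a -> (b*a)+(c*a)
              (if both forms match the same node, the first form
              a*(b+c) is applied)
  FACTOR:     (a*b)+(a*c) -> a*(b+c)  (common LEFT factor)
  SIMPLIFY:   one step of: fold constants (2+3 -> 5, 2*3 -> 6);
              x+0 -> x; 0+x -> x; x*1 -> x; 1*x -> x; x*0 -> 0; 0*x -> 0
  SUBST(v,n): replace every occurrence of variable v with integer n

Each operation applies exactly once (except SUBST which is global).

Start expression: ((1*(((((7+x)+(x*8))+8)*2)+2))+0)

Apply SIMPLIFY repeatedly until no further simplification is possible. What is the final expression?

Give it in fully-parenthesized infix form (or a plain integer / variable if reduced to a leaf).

Answer: (((((7+x)+(x*8))+8)*2)+2)

Derivation:
Start: ((1*(((((7+x)+(x*8))+8)*2)+2))+0)
Step 1: at root: ((1*(((((7+x)+(x*8))+8)*2)+2))+0) -> (1*(((((7+x)+(x*8))+8)*2)+2)); overall: ((1*(((((7+x)+(x*8))+8)*2)+2))+0) -> (1*(((((7+x)+(x*8))+8)*2)+2))
Step 2: at root: (1*(((((7+x)+(x*8))+8)*2)+2)) -> (((((7+x)+(x*8))+8)*2)+2); overall: (1*(((((7+x)+(x*8))+8)*2)+2)) -> (((((7+x)+(x*8))+8)*2)+2)
Fixed point: (((((7+x)+(x*8))+8)*2)+2)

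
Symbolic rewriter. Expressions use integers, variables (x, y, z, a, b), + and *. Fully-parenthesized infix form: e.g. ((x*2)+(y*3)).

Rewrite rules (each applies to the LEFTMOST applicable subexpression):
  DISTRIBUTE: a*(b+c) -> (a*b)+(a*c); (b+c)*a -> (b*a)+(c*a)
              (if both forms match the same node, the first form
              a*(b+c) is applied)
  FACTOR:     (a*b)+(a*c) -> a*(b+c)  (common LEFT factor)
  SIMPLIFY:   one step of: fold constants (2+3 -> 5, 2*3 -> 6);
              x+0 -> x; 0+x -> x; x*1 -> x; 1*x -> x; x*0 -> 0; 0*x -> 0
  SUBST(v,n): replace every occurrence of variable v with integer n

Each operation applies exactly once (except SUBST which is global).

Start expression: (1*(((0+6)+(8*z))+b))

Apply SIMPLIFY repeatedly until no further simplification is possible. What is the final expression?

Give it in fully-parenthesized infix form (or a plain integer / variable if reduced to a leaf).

Start: (1*(((0+6)+(8*z))+b))
Step 1: at root: (1*(((0+6)+(8*z))+b)) -> (((0+6)+(8*z))+b); overall: (1*(((0+6)+(8*z))+b)) -> (((0+6)+(8*z))+b)
Step 2: at LL: (0+6) -> 6; overall: (((0+6)+(8*z))+b) -> ((6+(8*z))+b)
Fixed point: ((6+(8*z))+b)

Answer: ((6+(8*z))+b)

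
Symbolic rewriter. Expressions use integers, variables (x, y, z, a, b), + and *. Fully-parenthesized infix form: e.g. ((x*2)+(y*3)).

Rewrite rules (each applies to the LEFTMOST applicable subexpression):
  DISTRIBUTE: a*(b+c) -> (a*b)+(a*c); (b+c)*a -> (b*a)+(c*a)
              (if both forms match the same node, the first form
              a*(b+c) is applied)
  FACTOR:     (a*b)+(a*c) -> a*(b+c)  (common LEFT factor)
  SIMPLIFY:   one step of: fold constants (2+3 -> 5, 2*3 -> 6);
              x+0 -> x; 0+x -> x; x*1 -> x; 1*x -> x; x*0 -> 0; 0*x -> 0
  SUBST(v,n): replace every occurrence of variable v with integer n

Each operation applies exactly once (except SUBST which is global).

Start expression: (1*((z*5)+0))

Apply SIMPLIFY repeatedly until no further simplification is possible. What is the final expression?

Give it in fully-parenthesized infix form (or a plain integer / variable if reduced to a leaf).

Start: (1*((z*5)+0))
Step 1: at root: (1*((z*5)+0)) -> ((z*5)+0); overall: (1*((z*5)+0)) -> ((z*5)+0)
Step 2: at root: ((z*5)+0) -> (z*5); overall: ((z*5)+0) -> (z*5)
Fixed point: (z*5)

Answer: (z*5)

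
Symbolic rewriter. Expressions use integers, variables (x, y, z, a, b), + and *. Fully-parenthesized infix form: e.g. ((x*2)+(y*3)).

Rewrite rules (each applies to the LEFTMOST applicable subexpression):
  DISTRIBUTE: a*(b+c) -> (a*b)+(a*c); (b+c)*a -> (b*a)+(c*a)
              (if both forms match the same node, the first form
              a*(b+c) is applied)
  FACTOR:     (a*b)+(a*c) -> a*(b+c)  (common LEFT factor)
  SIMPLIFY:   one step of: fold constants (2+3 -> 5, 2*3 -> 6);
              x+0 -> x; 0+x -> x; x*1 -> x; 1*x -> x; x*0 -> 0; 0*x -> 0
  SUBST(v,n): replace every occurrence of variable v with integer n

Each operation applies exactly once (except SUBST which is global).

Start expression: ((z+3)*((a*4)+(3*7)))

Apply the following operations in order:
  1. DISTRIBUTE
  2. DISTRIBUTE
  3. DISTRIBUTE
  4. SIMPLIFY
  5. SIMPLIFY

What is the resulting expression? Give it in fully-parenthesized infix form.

Start: ((z+3)*((a*4)+(3*7)))
Apply DISTRIBUTE at root (target: ((z+3)*((a*4)+(3*7)))): ((z+3)*((a*4)+(3*7))) -> (((z+3)*(a*4))+((z+3)*(3*7)))
Apply DISTRIBUTE at L (target: ((z+3)*(a*4))): (((z+3)*(a*4))+((z+3)*(3*7))) -> (((z*(a*4))+(3*(a*4)))+((z+3)*(3*7)))
Apply DISTRIBUTE at R (target: ((z+3)*(3*7))): (((z*(a*4))+(3*(a*4)))+((z+3)*(3*7))) -> (((z*(a*4))+(3*(a*4)))+((z*(3*7))+(3*(3*7))))
Apply SIMPLIFY at RLR (target: (3*7)): (((z*(a*4))+(3*(a*4)))+((z*(3*7))+(3*(3*7)))) -> (((z*(a*4))+(3*(a*4)))+((z*21)+(3*(3*7))))
Apply SIMPLIFY at RRR (target: (3*7)): (((z*(a*4))+(3*(a*4)))+((z*21)+(3*(3*7)))) -> (((z*(a*4))+(3*(a*4)))+((z*21)+(3*21)))

Answer: (((z*(a*4))+(3*(a*4)))+((z*21)+(3*21)))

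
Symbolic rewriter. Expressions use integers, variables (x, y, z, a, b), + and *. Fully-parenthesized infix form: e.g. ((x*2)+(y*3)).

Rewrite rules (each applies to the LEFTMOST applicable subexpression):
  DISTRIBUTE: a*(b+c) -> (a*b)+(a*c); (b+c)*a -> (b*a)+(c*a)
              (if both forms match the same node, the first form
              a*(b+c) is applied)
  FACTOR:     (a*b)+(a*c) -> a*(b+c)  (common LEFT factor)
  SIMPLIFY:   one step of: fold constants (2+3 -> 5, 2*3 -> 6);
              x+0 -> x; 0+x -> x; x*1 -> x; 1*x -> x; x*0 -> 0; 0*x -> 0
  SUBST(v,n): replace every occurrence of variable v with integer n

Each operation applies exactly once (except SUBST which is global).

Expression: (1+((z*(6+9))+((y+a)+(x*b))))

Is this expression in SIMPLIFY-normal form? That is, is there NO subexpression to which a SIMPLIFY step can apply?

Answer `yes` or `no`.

Expression: (1+((z*(6+9))+((y+a)+(x*b))))
Scanning for simplifiable subexpressions (pre-order)...
  at root: (1+((z*(6+9))+((y+a)+(x*b)))) (not simplifiable)
  at R: ((z*(6+9))+((y+a)+(x*b))) (not simplifiable)
  at RL: (z*(6+9)) (not simplifiable)
  at RLR: (6+9) (SIMPLIFIABLE)
  at RR: ((y+a)+(x*b)) (not simplifiable)
  at RRL: (y+a) (not simplifiable)
  at RRR: (x*b) (not simplifiable)
Found simplifiable subexpr at path RLR: (6+9)
One SIMPLIFY step would give: (1+((z*15)+((y+a)+(x*b))))
-> NOT in normal form.

Answer: no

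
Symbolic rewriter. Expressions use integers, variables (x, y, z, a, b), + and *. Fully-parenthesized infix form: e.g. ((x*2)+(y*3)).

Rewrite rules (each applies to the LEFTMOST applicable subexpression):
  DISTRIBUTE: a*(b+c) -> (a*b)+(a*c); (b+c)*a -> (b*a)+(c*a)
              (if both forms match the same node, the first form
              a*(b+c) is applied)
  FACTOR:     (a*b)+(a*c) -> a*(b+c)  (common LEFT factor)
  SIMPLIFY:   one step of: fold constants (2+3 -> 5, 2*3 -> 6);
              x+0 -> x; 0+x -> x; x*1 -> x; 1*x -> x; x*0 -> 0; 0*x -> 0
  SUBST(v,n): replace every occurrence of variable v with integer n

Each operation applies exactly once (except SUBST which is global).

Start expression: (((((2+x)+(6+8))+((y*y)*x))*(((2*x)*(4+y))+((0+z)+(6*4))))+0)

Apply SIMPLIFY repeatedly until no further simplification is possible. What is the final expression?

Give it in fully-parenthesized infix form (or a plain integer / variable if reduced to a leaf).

Start: (((((2+x)+(6+8))+((y*y)*x))*(((2*x)*(4+y))+((0+z)+(6*4))))+0)
Step 1: at root: (((((2+x)+(6+8))+((y*y)*x))*(((2*x)*(4+y))+((0+z)+(6*4))))+0) -> ((((2+x)+(6+8))+((y*y)*x))*(((2*x)*(4+y))+((0+z)+(6*4)))); overall: (((((2+x)+(6+8))+((y*y)*x))*(((2*x)*(4+y))+((0+z)+(6*4))))+0) -> ((((2+x)+(6+8))+((y*y)*x))*(((2*x)*(4+y))+((0+z)+(6*4))))
Step 2: at LLR: (6+8) -> 14; overall: ((((2+x)+(6+8))+((y*y)*x))*(((2*x)*(4+y))+((0+z)+(6*4)))) -> ((((2+x)+14)+((y*y)*x))*(((2*x)*(4+y))+((0+z)+(6*4))))
Step 3: at RRL: (0+z) -> z; overall: ((((2+x)+14)+((y*y)*x))*(((2*x)*(4+y))+((0+z)+(6*4)))) -> ((((2+x)+14)+((y*y)*x))*(((2*x)*(4+y))+(z+(6*4))))
Step 4: at RRR: (6*4) -> 24; overall: ((((2+x)+14)+((y*y)*x))*(((2*x)*(4+y))+(z+(6*4)))) -> ((((2+x)+14)+((y*y)*x))*(((2*x)*(4+y))+(z+24)))
Fixed point: ((((2+x)+14)+((y*y)*x))*(((2*x)*(4+y))+(z+24)))

Answer: ((((2+x)+14)+((y*y)*x))*(((2*x)*(4+y))+(z+24)))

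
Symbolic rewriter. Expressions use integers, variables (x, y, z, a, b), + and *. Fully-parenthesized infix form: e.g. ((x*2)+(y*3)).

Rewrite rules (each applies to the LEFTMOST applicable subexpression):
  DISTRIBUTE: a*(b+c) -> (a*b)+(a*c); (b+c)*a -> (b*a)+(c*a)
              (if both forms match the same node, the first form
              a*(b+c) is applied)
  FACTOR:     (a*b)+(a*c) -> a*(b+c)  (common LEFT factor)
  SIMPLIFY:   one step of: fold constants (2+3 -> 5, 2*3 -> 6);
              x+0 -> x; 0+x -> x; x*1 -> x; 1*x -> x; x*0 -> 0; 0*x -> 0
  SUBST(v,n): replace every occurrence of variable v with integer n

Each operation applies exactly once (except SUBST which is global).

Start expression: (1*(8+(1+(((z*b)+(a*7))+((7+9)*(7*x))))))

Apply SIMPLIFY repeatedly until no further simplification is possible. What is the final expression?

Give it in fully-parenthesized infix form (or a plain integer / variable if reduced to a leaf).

Answer: (8+(1+(((z*b)+(a*7))+(16*(7*x)))))

Derivation:
Start: (1*(8+(1+(((z*b)+(a*7))+((7+9)*(7*x))))))
Step 1: at root: (1*(8+(1+(((z*b)+(a*7))+((7+9)*(7*x)))))) -> (8+(1+(((z*b)+(a*7))+((7+9)*(7*x))))); overall: (1*(8+(1+(((z*b)+(a*7))+((7+9)*(7*x)))))) -> (8+(1+(((z*b)+(a*7))+((7+9)*(7*x)))))
Step 2: at RRRL: (7+9) -> 16; overall: (8+(1+(((z*b)+(a*7))+((7+9)*(7*x))))) -> (8+(1+(((z*b)+(a*7))+(16*(7*x)))))
Fixed point: (8+(1+(((z*b)+(a*7))+(16*(7*x)))))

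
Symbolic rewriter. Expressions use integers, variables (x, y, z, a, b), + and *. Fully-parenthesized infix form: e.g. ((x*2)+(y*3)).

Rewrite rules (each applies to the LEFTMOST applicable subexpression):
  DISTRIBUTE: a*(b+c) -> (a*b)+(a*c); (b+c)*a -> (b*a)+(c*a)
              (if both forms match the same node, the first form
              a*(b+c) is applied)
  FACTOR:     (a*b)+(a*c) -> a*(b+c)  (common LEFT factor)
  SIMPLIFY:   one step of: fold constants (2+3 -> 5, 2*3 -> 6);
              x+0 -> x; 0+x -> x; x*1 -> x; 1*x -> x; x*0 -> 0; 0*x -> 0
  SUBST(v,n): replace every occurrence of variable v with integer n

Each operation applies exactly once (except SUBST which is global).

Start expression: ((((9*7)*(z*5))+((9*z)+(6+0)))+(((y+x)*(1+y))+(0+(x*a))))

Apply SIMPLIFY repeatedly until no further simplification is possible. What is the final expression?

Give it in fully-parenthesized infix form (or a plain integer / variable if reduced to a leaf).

Start: ((((9*7)*(z*5))+((9*z)+(6+0)))+(((y+x)*(1+y))+(0+(x*a))))
Step 1: at LLL: (9*7) -> 63; overall: ((((9*7)*(z*5))+((9*z)+(6+0)))+(((y+x)*(1+y))+(0+(x*a)))) -> (((63*(z*5))+((9*z)+(6+0)))+(((y+x)*(1+y))+(0+(x*a))))
Step 2: at LRR: (6+0) -> 6; overall: (((63*(z*5))+((9*z)+(6+0)))+(((y+x)*(1+y))+(0+(x*a)))) -> (((63*(z*5))+((9*z)+6))+(((y+x)*(1+y))+(0+(x*a))))
Step 3: at RR: (0+(x*a)) -> (x*a); overall: (((63*(z*5))+((9*z)+6))+(((y+x)*(1+y))+(0+(x*a)))) -> (((63*(z*5))+((9*z)+6))+(((y+x)*(1+y))+(x*a)))
Fixed point: (((63*(z*5))+((9*z)+6))+(((y+x)*(1+y))+(x*a)))

Answer: (((63*(z*5))+((9*z)+6))+(((y+x)*(1+y))+(x*a)))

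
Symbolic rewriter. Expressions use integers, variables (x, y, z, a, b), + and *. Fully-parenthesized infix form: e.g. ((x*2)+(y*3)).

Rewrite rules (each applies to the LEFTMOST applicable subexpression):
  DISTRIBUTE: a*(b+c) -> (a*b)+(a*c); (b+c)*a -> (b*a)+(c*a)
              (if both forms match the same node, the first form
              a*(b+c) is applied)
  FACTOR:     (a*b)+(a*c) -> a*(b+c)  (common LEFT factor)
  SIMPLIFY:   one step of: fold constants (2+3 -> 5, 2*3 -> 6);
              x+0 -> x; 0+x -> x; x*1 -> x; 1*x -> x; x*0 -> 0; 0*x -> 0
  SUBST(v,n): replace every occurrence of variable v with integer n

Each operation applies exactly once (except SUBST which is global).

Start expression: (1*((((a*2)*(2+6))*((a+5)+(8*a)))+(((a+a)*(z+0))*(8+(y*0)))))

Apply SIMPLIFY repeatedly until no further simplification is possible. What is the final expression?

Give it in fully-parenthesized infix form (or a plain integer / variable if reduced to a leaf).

Start: (1*((((a*2)*(2+6))*((a+5)+(8*a)))+(((a+a)*(z+0))*(8+(y*0)))))
Step 1: at root: (1*((((a*2)*(2+6))*((a+5)+(8*a)))+(((a+a)*(z+0))*(8+(y*0))))) -> ((((a*2)*(2+6))*((a+5)+(8*a)))+(((a+a)*(z+0))*(8+(y*0)))); overall: (1*((((a*2)*(2+6))*((a+5)+(8*a)))+(((a+a)*(z+0))*(8+(y*0))))) -> ((((a*2)*(2+6))*((a+5)+(8*a)))+(((a+a)*(z+0))*(8+(y*0))))
Step 2: at LLR: (2+6) -> 8; overall: ((((a*2)*(2+6))*((a+5)+(8*a)))+(((a+a)*(z+0))*(8+(y*0)))) -> ((((a*2)*8)*((a+5)+(8*a)))+(((a+a)*(z+0))*(8+(y*0))))
Step 3: at RLR: (z+0) -> z; overall: ((((a*2)*8)*((a+5)+(8*a)))+(((a+a)*(z+0))*(8+(y*0)))) -> ((((a*2)*8)*((a+5)+(8*a)))+(((a+a)*z)*(8+(y*0))))
Step 4: at RRR: (y*0) -> 0; overall: ((((a*2)*8)*((a+5)+(8*a)))+(((a+a)*z)*(8+(y*0)))) -> ((((a*2)*8)*((a+5)+(8*a)))+(((a+a)*z)*(8+0)))
Step 5: at RR: (8+0) -> 8; overall: ((((a*2)*8)*((a+5)+(8*a)))+(((a+a)*z)*(8+0))) -> ((((a*2)*8)*((a+5)+(8*a)))+(((a+a)*z)*8))
Fixed point: ((((a*2)*8)*((a+5)+(8*a)))+(((a+a)*z)*8))

Answer: ((((a*2)*8)*((a+5)+(8*a)))+(((a+a)*z)*8))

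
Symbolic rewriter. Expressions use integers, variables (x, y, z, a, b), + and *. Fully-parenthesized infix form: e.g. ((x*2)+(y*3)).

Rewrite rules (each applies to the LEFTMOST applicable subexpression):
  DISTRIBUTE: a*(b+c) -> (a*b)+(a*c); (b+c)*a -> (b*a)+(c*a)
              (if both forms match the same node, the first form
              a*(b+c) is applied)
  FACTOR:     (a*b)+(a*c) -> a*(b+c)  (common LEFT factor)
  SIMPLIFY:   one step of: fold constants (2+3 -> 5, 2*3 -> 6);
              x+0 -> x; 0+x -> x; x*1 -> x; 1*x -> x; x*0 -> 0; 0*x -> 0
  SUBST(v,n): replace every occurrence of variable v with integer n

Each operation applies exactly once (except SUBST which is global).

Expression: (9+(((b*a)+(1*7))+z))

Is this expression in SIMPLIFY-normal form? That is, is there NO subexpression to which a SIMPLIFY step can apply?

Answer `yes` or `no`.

Expression: (9+(((b*a)+(1*7))+z))
Scanning for simplifiable subexpressions (pre-order)...
  at root: (9+(((b*a)+(1*7))+z)) (not simplifiable)
  at R: (((b*a)+(1*7))+z) (not simplifiable)
  at RL: ((b*a)+(1*7)) (not simplifiable)
  at RLL: (b*a) (not simplifiable)
  at RLR: (1*7) (SIMPLIFIABLE)
Found simplifiable subexpr at path RLR: (1*7)
One SIMPLIFY step would give: (9+(((b*a)+7)+z))
-> NOT in normal form.

Answer: no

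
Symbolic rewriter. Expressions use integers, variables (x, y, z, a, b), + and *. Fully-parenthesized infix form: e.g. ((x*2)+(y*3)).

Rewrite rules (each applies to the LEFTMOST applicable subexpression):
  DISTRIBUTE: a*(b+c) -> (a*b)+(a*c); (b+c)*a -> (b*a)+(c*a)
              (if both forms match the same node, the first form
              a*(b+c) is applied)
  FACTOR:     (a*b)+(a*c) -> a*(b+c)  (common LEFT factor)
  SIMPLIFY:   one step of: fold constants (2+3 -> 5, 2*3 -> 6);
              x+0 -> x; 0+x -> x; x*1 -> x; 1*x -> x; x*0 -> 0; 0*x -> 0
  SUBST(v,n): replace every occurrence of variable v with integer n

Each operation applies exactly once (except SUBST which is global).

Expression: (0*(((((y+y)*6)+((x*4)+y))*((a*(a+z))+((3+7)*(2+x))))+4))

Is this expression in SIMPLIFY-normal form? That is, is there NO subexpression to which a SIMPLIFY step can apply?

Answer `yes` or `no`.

Answer: no

Derivation:
Expression: (0*(((((y+y)*6)+((x*4)+y))*((a*(a+z))+((3+7)*(2+x))))+4))
Scanning for simplifiable subexpressions (pre-order)...
  at root: (0*(((((y+y)*6)+((x*4)+y))*((a*(a+z))+((3+7)*(2+x))))+4)) (SIMPLIFIABLE)
  at R: (((((y+y)*6)+((x*4)+y))*((a*(a+z))+((3+7)*(2+x))))+4) (not simplifiable)
  at RL: ((((y+y)*6)+((x*4)+y))*((a*(a+z))+((3+7)*(2+x)))) (not simplifiable)
  at RLL: (((y+y)*6)+((x*4)+y)) (not simplifiable)
  at RLLL: ((y+y)*6) (not simplifiable)
  at RLLLL: (y+y) (not simplifiable)
  at RLLR: ((x*4)+y) (not simplifiable)
  at RLLRL: (x*4) (not simplifiable)
  at RLR: ((a*(a+z))+((3+7)*(2+x))) (not simplifiable)
  at RLRL: (a*(a+z)) (not simplifiable)
  at RLRLR: (a+z) (not simplifiable)
  at RLRR: ((3+7)*(2+x)) (not simplifiable)
  at RLRRL: (3+7) (SIMPLIFIABLE)
  at RLRRR: (2+x) (not simplifiable)
Found simplifiable subexpr at path root: (0*(((((y+y)*6)+((x*4)+y))*((a*(a+z))+((3+7)*(2+x))))+4))
One SIMPLIFY step would give: 0
-> NOT in normal form.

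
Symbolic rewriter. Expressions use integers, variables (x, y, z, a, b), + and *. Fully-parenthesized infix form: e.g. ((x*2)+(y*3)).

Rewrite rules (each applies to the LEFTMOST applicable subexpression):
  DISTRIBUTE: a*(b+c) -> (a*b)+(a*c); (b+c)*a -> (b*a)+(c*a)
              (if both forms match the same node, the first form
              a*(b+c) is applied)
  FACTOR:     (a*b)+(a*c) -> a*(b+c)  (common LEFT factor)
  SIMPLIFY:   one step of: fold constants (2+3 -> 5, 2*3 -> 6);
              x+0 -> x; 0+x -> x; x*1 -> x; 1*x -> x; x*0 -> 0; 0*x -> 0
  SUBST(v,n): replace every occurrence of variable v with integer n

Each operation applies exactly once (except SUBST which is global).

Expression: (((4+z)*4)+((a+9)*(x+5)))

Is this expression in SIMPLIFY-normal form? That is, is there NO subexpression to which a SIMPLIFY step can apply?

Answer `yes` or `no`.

Answer: yes

Derivation:
Expression: (((4+z)*4)+((a+9)*(x+5)))
Scanning for simplifiable subexpressions (pre-order)...
  at root: (((4+z)*4)+((a+9)*(x+5))) (not simplifiable)
  at L: ((4+z)*4) (not simplifiable)
  at LL: (4+z) (not simplifiable)
  at R: ((a+9)*(x+5)) (not simplifiable)
  at RL: (a+9) (not simplifiable)
  at RR: (x+5) (not simplifiable)
Result: no simplifiable subexpression found -> normal form.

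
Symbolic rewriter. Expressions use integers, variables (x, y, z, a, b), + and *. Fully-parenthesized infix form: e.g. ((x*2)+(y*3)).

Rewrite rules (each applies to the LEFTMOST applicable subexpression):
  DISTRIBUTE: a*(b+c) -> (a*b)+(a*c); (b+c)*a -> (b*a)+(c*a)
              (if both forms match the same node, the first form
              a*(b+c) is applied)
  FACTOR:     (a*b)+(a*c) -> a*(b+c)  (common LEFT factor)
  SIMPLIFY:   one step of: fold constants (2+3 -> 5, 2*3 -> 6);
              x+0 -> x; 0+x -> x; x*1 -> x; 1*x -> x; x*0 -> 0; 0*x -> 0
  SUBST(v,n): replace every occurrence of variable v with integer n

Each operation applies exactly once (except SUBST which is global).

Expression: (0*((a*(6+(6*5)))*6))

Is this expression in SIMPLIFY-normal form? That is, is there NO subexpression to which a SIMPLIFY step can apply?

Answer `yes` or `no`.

Answer: no

Derivation:
Expression: (0*((a*(6+(6*5)))*6))
Scanning for simplifiable subexpressions (pre-order)...
  at root: (0*((a*(6+(6*5)))*6)) (SIMPLIFIABLE)
  at R: ((a*(6+(6*5)))*6) (not simplifiable)
  at RL: (a*(6+(6*5))) (not simplifiable)
  at RLR: (6+(6*5)) (not simplifiable)
  at RLRR: (6*5) (SIMPLIFIABLE)
Found simplifiable subexpr at path root: (0*((a*(6+(6*5)))*6))
One SIMPLIFY step would give: 0
-> NOT in normal form.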